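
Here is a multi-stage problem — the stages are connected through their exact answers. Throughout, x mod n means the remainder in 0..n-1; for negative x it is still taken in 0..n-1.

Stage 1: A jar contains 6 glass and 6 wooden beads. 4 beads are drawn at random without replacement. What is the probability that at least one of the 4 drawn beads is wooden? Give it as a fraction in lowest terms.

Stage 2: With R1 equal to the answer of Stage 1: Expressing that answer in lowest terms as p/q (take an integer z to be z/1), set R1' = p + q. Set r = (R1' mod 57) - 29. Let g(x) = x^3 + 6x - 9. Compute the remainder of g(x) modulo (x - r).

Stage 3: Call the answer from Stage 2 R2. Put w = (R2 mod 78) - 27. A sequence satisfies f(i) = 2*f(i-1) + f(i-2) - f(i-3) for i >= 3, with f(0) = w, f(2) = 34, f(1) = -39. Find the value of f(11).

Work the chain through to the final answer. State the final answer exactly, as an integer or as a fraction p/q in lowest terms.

Stage 1: total draws C(12,4) = 495; complement C(6,4) = 15; favorable 495 - 15 = 480; P = 32/33; answer 32/33
Stage 2: R1 = 32/33; threaded value p + q = 65; r = -21; remainder = value at the root: 1*(-21)^3 + 6*(-21)^1 - 9 = (-9261) + (-126) + (-9) = -9396; answer -9396
Stage 3: R2 = -9396; w = 15; f(3) = 2*(34) + 1*(-39) - 1*(15) = 14; iterating: f(3)=14, f(4)=101, f(5)=182, f(6)=451, f(7)=983, f(8)=2235, f(9)=5002, f(10)=11256, f(11)=25279; answer 25279

25279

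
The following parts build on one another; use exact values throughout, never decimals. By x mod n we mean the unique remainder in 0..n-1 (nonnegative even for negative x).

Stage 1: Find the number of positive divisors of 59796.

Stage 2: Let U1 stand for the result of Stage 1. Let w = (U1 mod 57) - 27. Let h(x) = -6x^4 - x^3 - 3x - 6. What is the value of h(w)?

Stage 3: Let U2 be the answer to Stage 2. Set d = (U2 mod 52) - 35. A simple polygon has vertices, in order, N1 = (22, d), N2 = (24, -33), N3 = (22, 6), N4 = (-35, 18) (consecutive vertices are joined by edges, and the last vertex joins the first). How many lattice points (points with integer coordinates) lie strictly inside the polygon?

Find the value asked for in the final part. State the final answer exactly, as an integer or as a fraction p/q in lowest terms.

735

Stage 1: 59796 = 2^2 * 3^2 * 11 * 151; number of divisors = (2+1) * (2+1) * (1+1) * (1+1) = 36; answer 36
Stage 2: U1 = 36; w = 9; -6*(9)^4 - 1*(9)^3 - 3*(9)^1 - 6 = (-39366) + (-729) + (-27) + (-6) = -40128; answer -40128
Stage 3: U2 = -40128; d = -19; cross terms: (22*-33 - 24*-19)=-270, (24*6 - 22*-33)=870, (22*18 - -35*6)=606, (-35*-19 - 22*18)=269; twice the area = |1475| = 1475; area = 1475/2; boundary points = 2 + 1 + 3 + 1 = 7; strictly interior points = area - boundary/2 + 1 = 735; answer 735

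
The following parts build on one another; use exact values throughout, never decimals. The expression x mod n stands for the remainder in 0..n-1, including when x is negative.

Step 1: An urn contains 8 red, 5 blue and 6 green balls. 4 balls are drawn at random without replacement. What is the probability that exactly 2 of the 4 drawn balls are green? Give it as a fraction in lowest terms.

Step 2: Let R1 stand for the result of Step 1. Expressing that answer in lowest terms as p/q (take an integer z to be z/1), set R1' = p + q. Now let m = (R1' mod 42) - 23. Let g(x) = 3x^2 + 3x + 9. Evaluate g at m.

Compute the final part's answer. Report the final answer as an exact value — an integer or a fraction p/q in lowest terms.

1395

Step 1: total draws C(19,4) = 3876; favorable C(6,2)*C(13,2) = 1170; P = 195/646; answer 195/646
Step 2: R1 = 195/646; threaded value p + q = 841; m = -22; 3*(-22)^2 + 3*(-22)^1 + 9 = (1452) + (-66) + (9) = 1395; answer 1395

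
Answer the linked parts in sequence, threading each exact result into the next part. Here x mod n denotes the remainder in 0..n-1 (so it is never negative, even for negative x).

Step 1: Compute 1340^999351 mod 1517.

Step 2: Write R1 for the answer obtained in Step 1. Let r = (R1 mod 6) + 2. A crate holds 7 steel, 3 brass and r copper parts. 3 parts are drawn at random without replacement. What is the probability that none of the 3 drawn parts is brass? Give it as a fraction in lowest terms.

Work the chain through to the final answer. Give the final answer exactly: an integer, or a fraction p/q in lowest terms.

91/170

Step 1: squarings mod 1517: 1340^1=1340, 1340^2=989, 1340^4=1173, 1340^8=10, 1340^16=100, 1340^32=898, 1340^64=877, 1340^128=10, 1340^256=100, 1340^512=898, 1340^1024=877, 1340^2048=10, 1340^4096=100, 1340^8192=898, 1340^16384=877, 1340^32768=10, 1340^65536=100, 1340^131072=898, 1340^262144=877, 1340^524288=10; 1340^999351 = 1340^1 * 1340^2 * 1340^4 * 1340^16 * 1340^32 * 1340^128 * 1340^256 * 1340^512 * 1340^1024 * 1340^2048 * 1340^4096 * 1340^8192 * 1340^65536 * 1340^131072 * 1340^262144 * 1340^524288 = 1511 (mod 1517); answer 1511
Step 2: R1 = 1511; r = 7; total draws C(17,3) = 680; favorable C(14,3) = 364; P = 91/170; answer 91/170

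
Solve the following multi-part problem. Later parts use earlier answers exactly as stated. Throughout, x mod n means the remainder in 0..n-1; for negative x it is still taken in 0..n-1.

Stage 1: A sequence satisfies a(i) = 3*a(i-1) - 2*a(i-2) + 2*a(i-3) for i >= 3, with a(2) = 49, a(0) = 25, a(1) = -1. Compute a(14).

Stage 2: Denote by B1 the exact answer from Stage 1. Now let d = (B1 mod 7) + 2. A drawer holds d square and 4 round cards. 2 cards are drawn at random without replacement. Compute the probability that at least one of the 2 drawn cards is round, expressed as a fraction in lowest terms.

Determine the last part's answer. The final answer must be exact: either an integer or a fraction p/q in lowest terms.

34/55

Stage 1: a(3) = 3*(49) - 2*(-1) + 2*(25) = 199; iterating: a(3)=199, a(4)=497, a(5)=1191, a(6)=2977, a(7)=7543, a(8)=19057, a(9)=48039, a(10)=121089, a(11)=305303, a(12)=769809, a(13)=1940999, a(14)=4893985; answer 4893985
Stage 2: B1 = 4893985; d = 7; total draws C(11,2) = 55; complement C(7,2) = 21; favorable 55 - 21 = 34; P = 34/55; answer 34/55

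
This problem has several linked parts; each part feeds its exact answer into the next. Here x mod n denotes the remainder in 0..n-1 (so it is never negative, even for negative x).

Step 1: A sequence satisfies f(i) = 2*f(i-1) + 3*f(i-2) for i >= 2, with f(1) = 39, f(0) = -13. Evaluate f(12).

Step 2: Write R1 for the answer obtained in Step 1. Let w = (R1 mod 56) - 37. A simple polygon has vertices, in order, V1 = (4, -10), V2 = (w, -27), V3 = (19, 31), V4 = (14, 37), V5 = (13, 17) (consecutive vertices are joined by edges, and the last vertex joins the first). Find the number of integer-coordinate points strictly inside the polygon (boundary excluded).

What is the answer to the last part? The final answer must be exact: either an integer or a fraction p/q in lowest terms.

Step 1: f(2) = 2*(39) + 3*(-13) = 39; iterating: f(2)=39, f(3)=195, f(4)=507, f(5)=1599, f(6)=4719, f(7)=14235, f(8)=42627, f(9)=127959, f(10)=383799, f(11)=1151475, f(12)=3454347; answer 3454347
Step 2: R1 = 3454347; w = 6; cross terms: (4*-27 - 6*-10)=-48, (6*31 - 19*-27)=699, (19*37 - 14*31)=269, (14*17 - 13*37)=-243, (13*-10 - 4*17)=-198; twice the area = |479| = 479; area = 479/2; boundary points = 1 + 1 + 1 + 1 + 9 = 13; strictly interior points = area - boundary/2 + 1 = 234; answer 234

234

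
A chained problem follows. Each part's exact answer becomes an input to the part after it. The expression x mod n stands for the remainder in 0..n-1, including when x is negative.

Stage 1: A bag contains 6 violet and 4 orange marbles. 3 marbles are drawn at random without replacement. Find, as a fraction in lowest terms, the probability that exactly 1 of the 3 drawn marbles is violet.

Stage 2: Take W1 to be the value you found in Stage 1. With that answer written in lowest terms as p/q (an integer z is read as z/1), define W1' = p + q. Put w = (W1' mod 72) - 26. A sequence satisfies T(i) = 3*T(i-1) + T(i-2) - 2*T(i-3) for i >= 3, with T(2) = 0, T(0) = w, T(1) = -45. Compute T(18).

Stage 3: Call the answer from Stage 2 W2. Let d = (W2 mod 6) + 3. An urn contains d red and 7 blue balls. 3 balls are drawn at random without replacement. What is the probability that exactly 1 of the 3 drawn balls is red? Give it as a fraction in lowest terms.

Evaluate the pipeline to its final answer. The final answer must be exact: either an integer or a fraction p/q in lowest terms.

24/65

Stage 1: total draws C(10,3) = 120; favorable C(6,1)*C(4,2) = 36; P = 3/10; answer 3/10
Stage 2: W1 = 3/10; threaded value p + q = 13; w = -13; T(3) = 3*(0) + 1*(-45) - 2*(-13) = -19; iterating: T(3)=-19, T(4)=33, T(5)=80, T(6)=311, T(7)=947, T(8)=2992, T(9)=9301, T(10)=29001, T(11)=90320, T(12)=281359, T(13)=876395, T(14)=2729904, T(15)=8503389, T(16)=26487281, T(17)=82505424, T(18)=256996775; answer 256996775
Stage 3: W2 = 256996775; d = 8; total draws C(15,3) = 455; favorable C(8,1)*C(7,2) = 168; P = 24/65; answer 24/65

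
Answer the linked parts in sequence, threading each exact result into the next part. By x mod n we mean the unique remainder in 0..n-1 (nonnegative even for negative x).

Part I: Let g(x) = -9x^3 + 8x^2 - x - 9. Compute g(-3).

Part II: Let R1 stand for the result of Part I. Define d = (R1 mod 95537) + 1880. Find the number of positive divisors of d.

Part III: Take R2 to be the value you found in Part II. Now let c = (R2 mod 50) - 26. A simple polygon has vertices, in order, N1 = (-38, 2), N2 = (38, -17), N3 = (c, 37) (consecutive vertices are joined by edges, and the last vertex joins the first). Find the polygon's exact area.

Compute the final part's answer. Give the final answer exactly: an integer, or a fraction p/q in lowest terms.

1482

Part I: -9*(-3)^3 + 8*(-3)^2 - 1*(-3)^1 - 9 = (243) + (72) + (3) + (-9) = 309; answer 309
Part II: R1 = 309; d = 2189; 2189 = 11 * 199; number of divisors = (1+1) * (1+1) = 4; answer 4
Part III: R2 = 4; c = -22; cross terms: (-38*-17 - 38*2)=570, (38*37 - -22*-17)=1032, (-22*2 - -38*37)=1362; twice the area = |2964| = 2964; area = 1482; answer 1482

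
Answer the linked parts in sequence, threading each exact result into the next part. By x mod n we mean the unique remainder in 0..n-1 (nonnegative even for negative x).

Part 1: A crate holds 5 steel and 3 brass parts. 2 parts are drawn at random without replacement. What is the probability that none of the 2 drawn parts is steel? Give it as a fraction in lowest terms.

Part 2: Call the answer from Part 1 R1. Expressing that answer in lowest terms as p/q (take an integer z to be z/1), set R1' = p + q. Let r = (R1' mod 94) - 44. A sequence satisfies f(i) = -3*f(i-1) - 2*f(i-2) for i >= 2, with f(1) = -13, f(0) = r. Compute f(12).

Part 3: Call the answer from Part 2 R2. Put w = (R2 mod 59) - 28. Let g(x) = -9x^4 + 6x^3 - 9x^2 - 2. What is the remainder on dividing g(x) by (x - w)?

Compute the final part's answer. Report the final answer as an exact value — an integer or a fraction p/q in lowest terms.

Part 1: total draws C(8,2) = 28; favorable C(3,2) = 3; P = 3/28; answer 3/28
Part 2: R1 = 3/28; threaded value p + q = 31; r = -13; f(2) = -3*(-13) - 2*(-13) = 65; iterating: f(2)=65, f(3)=-169, f(4)=377, f(5)=-793, f(6)=1625, f(7)=-3289, f(8)=6617, f(9)=-13273, f(10)=26585, f(11)=-53209, f(12)=106457; answer 106457
Part 3: R2 = 106457; w = -7; remainder = value at the root: -9*(-7)^4 + 6*(-7)^3 - 9*(-7)^2 - 2 = (-21609) + (-2058) + (-441) + (-2) = -24110; answer -24110

-24110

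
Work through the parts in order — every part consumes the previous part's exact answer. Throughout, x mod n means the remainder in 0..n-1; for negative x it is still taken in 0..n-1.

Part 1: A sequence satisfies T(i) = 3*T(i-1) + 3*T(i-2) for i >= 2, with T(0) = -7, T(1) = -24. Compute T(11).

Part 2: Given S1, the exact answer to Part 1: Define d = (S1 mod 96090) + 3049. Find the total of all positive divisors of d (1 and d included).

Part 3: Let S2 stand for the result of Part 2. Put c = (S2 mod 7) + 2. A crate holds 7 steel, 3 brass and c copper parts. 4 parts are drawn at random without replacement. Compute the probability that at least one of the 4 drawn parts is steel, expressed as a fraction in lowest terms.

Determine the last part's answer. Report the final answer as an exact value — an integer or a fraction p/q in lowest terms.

Part 1: T(2) = 3*(-24) + 3*(-7) = -93; iterating: T(2)=-93, T(3)=-351, T(4)=-1332, T(5)=-5049, T(6)=-19143, T(7)=-72576, T(8)=-275157, T(9)=-1043199, T(10)=-3955068, T(11)=-14994801; answer -14994801
Part 2: S1 = -14994801; d = 94378; 94378 = 2 * 47189; sigma = (1 + 2) * (1 + 47189) = 3 * 47190 = 141570; answer 141570
Part 3: S2 = 141570; c = 4; total draws C(14,4) = 1001; complement C(7,4) = 35; favorable 1001 - 35 = 966; P = 138/143; answer 138/143

138/143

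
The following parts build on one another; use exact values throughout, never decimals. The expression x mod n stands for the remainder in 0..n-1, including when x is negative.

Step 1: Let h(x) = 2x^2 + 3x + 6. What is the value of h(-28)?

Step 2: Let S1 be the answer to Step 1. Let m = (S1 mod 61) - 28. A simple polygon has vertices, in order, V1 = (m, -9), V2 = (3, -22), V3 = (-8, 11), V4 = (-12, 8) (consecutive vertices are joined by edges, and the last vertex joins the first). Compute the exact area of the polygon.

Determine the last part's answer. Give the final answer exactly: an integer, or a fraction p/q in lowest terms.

60

Step 1: 2*(-28)^2 + 3*(-28)^1 + 6 = (1568) + (-84) + (6) = 1490; answer 1490
Step 2: S1 = 1490; m = -2; cross terms: (-2*-22 - 3*-9)=71, (3*11 - -8*-22)=-143, (-8*8 - -12*11)=68, (-12*-9 - -2*8)=124; twice the area = |120| = 120; area = 60; answer 60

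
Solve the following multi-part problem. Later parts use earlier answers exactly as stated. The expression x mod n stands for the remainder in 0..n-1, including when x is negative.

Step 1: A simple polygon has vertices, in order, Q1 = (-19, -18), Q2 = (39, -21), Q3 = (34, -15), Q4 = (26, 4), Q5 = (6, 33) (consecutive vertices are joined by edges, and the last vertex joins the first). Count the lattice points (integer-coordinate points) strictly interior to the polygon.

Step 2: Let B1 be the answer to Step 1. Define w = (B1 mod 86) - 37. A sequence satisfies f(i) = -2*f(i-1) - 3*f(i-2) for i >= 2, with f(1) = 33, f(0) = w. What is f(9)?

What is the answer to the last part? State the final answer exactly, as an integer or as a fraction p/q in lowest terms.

-2967

Step 1: cross terms: (-19*-21 - 39*-18)=1101, (39*-15 - 34*-21)=129, (34*4 - 26*-15)=526, (26*33 - 6*4)=834, (6*-18 - -19*33)=519; twice the area = |3109| = 3109; area = 3109/2; boundary points = 1 + 1 + 1 + 1 + 1 = 5; strictly interior points = area - boundary/2 + 1 = 1553; answer 1553
Step 2: B1 = 1553; w = -32; f(2) = -2*(33) - 3*(-32) = 30; iterating: f(2)=30, f(3)=-159, f(4)=228, f(5)=21, f(6)=-726, f(7)=1389, f(8)=-600, f(9)=-2967; answer -2967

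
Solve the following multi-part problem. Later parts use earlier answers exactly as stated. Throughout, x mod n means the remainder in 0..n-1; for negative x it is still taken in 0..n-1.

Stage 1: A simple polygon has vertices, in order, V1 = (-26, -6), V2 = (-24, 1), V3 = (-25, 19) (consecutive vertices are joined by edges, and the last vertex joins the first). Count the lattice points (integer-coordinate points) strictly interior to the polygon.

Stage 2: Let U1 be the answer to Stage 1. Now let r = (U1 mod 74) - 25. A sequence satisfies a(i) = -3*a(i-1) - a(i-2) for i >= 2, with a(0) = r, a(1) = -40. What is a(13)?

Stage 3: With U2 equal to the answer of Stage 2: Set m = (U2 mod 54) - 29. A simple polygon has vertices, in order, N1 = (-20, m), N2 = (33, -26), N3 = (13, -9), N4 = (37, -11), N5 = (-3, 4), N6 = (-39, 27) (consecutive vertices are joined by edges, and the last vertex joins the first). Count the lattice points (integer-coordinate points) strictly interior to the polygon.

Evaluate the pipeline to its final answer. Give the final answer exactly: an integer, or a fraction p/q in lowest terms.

Stage 1: cross terms: (-26*1 - -24*-6)=-170, (-24*19 - -25*1)=-431, (-25*-6 - -26*19)=644; twice the area = |43| = 43; area = 43/2; boundary points = 1 + 1 + 1 = 3; strictly interior points = area - boundary/2 + 1 = 21; answer 21
Stage 2: U1 = 21; r = -4; a(2) = -3*(-40) - 1*(-4) = 124; iterating: a(2)=124, a(3)=-332, a(4)=872, a(5)=-2284, a(6)=5980, a(7)=-15656, a(8)=40988, a(9)=-107308, a(10)=280936, a(11)=-735500, a(12)=1925564, a(13)=-5041192; answer -5041192
Stage 3: U2 = -5041192; m = 3; cross terms: (-20*-26 - 33*3)=421, (33*-9 - 13*-26)=41, (13*-11 - 37*-9)=190, (37*4 - -3*-11)=115, (-3*27 - -39*4)=75, (-39*3 - -20*27)=423; twice the area = |1265| = 1265; area = 1265/2; boundary points = 1 + 1 + 2 + 5 + 1 + 1 = 11; strictly interior points = area - boundary/2 + 1 = 628; answer 628

628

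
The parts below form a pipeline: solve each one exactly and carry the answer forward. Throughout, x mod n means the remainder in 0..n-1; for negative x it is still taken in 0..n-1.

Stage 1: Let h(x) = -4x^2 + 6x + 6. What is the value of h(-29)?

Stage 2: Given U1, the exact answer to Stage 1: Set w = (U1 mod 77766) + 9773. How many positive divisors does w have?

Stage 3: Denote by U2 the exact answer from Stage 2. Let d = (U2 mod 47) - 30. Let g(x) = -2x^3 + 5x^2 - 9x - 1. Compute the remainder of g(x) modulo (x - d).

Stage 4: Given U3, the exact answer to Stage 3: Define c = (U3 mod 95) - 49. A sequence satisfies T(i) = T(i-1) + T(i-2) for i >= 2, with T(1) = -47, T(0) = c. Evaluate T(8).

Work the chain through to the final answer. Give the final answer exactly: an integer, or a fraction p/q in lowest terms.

Stage 1: -4*(-29)^2 + 6*(-29)^1 + 6 = (-3364) + (-174) + (6) = -3532; answer -3532
Stage 2: U1 = -3532; w = 84007; 84007 = 7 * 11 * 1091; number of divisors = (1+1) * (1+1) * (1+1) = 8; answer 8
Stage 3: U2 = 8; d = -22; remainder = value at the root: -2*(-22)^3 + 5*(-22)^2 - 9*(-22)^1 - 1 = (21296) + (2420) + (198) + (-1) = 23913; answer 23913
Stage 4: U3 = 23913; c = 19; T(2) = 1*(-47) + 1*(19) = -28; iterating: T(2)=-28, T(3)=-75, T(4)=-103, T(5)=-178, T(6)=-281, T(7)=-459, T(8)=-740; answer -740

-740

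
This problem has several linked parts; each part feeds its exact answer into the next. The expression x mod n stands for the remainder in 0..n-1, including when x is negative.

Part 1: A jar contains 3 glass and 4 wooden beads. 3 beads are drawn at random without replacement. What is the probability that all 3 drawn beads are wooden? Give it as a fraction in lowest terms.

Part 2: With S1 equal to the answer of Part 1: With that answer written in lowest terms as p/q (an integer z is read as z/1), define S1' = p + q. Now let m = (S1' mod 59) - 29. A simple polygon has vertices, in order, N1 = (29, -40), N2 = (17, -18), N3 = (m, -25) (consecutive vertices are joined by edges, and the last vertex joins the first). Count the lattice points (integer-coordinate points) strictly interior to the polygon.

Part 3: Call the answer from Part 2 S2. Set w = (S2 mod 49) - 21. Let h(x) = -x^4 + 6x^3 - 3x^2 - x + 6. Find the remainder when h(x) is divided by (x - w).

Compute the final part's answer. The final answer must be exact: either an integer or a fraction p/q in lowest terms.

Part 1: total draws C(7,3) = 35; favorable C(4,3) = 4; P = 4/35; answer 4/35
Part 2: S1 = 4/35; threaded value p + q = 39; m = 10; cross terms: (29*-18 - 17*-40)=158, (17*-25 - 10*-18)=-245, (10*-40 - 29*-25)=325; twice the area = |238| = 238; area = 119; boundary points = 2 + 7 + 1 = 10; strictly interior points = area - boundary/2 + 1 = 115; answer 115
Part 3: S2 = 115; w = -4; remainder = value at the root: -1*(-4)^4 + 6*(-4)^3 - 3*(-4)^2 - 1*(-4)^1 + 6 = (-256) + (-384) + (-48) + (4) + (6) = -678; answer -678

-678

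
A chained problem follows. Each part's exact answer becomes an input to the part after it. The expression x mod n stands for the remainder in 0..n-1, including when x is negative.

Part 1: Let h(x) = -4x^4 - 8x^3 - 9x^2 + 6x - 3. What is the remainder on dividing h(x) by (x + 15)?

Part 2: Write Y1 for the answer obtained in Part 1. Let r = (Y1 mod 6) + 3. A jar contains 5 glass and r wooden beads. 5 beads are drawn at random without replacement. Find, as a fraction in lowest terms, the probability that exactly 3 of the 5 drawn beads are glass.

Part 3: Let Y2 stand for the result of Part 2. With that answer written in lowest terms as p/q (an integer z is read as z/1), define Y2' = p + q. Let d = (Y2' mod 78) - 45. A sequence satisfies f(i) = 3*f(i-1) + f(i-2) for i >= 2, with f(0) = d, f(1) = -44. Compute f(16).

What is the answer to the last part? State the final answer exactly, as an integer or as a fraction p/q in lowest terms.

Part 1: remainder = value at the root: -4*(-15)^4 - 8*(-15)^3 - 9*(-15)^2 + 6*(-15)^1 - 3 = (-202500) + (27000) + (-2025) + (-90) + (-3) = -177618; answer -177618
Part 2: Y1 = -177618; r = 3; total draws C(8,5) = 56; favorable C(5,3)*C(3,2) = 30; P = 15/28; answer 15/28
Part 3: Y2 = 15/28; threaded value p + q = 43; d = -2; f(2) = 3*(-44) + 1*(-2) = -134; iterating: f(2)=-134, f(3)=-446, f(4)=-1472, f(5)=-4862, f(6)=-16058, f(7)=-53036, f(8)=-175166, f(9)=-578534, f(10)=-1910768, f(11)=-6310838, f(12)=-20843282, f(13)=-68840684, f(14)=-227365334, f(15)=-750936686, f(16)=-2480175392; answer -2480175392

-2480175392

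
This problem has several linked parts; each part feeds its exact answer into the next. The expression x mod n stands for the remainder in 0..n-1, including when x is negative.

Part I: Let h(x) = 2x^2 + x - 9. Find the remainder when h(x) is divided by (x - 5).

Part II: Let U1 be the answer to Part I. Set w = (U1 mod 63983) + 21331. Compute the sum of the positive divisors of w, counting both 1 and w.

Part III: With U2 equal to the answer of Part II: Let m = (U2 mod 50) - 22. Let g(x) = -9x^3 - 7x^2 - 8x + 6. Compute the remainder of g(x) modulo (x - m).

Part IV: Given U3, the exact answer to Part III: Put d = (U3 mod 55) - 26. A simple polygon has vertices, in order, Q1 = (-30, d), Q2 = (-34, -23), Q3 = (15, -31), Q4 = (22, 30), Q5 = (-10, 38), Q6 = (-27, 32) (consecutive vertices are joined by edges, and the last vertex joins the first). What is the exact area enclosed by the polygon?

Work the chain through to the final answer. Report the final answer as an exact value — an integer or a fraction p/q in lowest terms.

2980

Part I: remainder = value at the root: 2*(5)^2 + 1*(5)^1 - 9 = (50) + (5) + (-9) = 46; answer 46
Part II: U1 = 46; w = 21377; 21377 is prime, so its only divisors are 1 and 21377; sigma = 1 + 21377 = 21378; answer 21378
Part III: U2 = 21378; m = 6; remainder = value at the root: -9*(6)^3 - 7*(6)^2 - 8*(6)^1 + 6 = (-1944) + (-252) + (-48) + (6) = -2238; answer -2238
Part IV: U3 = -2238; d = -9; cross terms: (-30*-23 - -34*-9)=384, (-34*-31 - 15*-23)=1399, (15*30 - 22*-31)=1132, (22*38 - -10*30)=1136, (-10*32 - -27*38)=706, (-27*-9 - -30*32)=1203; twice the area = |5960| = 5960; area = 2980; answer 2980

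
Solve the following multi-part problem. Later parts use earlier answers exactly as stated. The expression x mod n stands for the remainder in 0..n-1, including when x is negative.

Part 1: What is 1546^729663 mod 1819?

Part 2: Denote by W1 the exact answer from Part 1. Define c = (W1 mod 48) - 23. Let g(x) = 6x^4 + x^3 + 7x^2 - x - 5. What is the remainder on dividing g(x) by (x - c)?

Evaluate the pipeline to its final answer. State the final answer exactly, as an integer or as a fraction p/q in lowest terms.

Part 1: squarings mod 1819: 1546^1=1546, 1546^2=1769, 1546^4=681, 1546^8=1735, 1546^16=1599, 1546^32=1106, 1546^64=868, 1546^128=358, 1546^256=834, 1546^512=698, 1546^1024=1531, 1546^2048=1089, 1546^4096=1752, 1546^8192=851, 1546^16384=239, 1546^32768=732, 1546^65536=1038, 1546^131072=596, 1546^262144=511, 1546^524288=1004; 1546^729663 = 1546^1 * 1546^2 * 1546^4 * 1546^8 * 1546^16 * 1546^32 * 1546^512 * 1546^8192 * 1546^65536 * 1546^131072 * 1546^524288 = 1325 (mod 1819); answer 1325
Part 2: W1 = 1325; c = 6; remainder = value at the root: 6*(6)^4 + 1*(6)^3 + 7*(6)^2 - 1*(6)^1 - 5 = (7776) + (216) + (252) + (-6) + (-5) = 8233; answer 8233

8233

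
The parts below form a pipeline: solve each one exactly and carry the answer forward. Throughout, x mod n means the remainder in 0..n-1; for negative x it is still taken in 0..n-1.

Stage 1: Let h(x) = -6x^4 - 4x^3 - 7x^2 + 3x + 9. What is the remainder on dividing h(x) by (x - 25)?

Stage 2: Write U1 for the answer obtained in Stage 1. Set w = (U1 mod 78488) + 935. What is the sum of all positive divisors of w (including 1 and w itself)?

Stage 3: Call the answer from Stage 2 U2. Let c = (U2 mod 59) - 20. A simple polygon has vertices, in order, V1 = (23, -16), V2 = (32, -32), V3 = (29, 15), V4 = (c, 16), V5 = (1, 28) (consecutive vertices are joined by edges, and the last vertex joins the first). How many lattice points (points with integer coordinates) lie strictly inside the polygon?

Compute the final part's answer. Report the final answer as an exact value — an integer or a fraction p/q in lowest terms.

538

Stage 1: remainder = value at the root: -6*(25)^4 - 4*(25)^3 - 7*(25)^2 + 3*(25)^1 + 9 = (-2343750) + (-62500) + (-4375) + (75) + (9) = -2410541; answer -2410541
Stage 2: U1 = -2410541; w = 23522; 23522 = 2 * 19 * 619; sigma = (1 + 2) * (1 + 19) * (1 + 619) = 3 * 20 * 620 = 37200; answer 37200
Stage 3: U2 = 37200; c = 10; cross terms: (23*-32 - 32*-16)=-224, (32*15 - 29*-32)=1408, (29*16 - 10*15)=314, (10*28 - 1*16)=264, (1*-16 - 23*28)=-660; twice the area = |1102| = 1102; area = 551; boundary points = 1 + 1 + 1 + 3 + 22 = 28; strictly interior points = area - boundary/2 + 1 = 538; answer 538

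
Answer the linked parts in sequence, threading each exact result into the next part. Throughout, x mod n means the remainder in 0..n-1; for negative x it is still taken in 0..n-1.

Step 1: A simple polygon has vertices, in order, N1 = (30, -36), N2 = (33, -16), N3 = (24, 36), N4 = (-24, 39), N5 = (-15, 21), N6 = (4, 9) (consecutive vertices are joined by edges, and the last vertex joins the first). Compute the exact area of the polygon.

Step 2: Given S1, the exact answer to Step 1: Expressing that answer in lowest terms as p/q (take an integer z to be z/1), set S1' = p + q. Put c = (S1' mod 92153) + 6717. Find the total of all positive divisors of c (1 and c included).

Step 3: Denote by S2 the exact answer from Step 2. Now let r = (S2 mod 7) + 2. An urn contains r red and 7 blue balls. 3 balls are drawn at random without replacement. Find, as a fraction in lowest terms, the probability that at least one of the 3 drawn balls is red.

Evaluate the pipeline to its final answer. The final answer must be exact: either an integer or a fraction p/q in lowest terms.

7/12

Step 1: cross terms: (30*-16 - 33*-36)=708, (33*36 - 24*-16)=1572, (24*39 - -24*36)=1800, (-24*21 - -15*39)=81, (-15*9 - 4*21)=-219, (4*-36 - 30*9)=-414; twice the area = |3528| = 3528; area = 1764; answer 1764
Step 2: S1 = 1764; threaded value p + q = 1765; c = 8482; 8482 = 2 * 4241; sigma = (1 + 2) * (1 + 4241) = 3 * 4242 = 12726; answer 12726
Step 3: S2 = 12726; r = 2; total draws C(9,3) = 84; complement C(7,3) = 35; favorable 84 - 35 = 49; P = 7/12; answer 7/12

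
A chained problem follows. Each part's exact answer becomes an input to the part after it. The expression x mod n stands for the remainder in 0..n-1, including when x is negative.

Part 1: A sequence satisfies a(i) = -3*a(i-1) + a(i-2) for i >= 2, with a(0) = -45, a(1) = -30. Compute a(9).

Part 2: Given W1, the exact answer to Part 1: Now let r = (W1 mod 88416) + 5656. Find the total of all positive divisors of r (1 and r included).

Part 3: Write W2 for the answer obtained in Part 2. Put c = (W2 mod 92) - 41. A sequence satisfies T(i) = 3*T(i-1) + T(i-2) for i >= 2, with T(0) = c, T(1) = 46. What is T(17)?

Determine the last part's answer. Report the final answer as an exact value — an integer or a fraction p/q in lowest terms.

7057482709

Part 1: a(2) = -3*(-30) + 1*(-45) = 45; iterating: a(2)=45, a(3)=-165, a(4)=540, a(5)=-1785, a(6)=5895, a(7)=-19470, a(8)=64305, a(9)=-212385; answer -212385
Part 2: W1 = -212385; r = 58519; 58519 = 139 * 421; sigma = (1 + 139) * (1 + 421) = 140 * 422 = 59080; answer 59080
Part 3: W2 = 59080; c = -25; T(2) = 3*(46) + 1*(-25) = 113; iterating: T(2)=113, T(3)=385, T(4)=1268, T(5)=4189, T(6)=13835, T(7)=45694, T(8)=150917, T(9)=498445, T(10)=1646252, T(11)=5437201, T(12)=17957855, T(13)=59310766, T(14)=195890153, T(15)=646981225, T(16)=2136833828, T(17)=7057482709; answer 7057482709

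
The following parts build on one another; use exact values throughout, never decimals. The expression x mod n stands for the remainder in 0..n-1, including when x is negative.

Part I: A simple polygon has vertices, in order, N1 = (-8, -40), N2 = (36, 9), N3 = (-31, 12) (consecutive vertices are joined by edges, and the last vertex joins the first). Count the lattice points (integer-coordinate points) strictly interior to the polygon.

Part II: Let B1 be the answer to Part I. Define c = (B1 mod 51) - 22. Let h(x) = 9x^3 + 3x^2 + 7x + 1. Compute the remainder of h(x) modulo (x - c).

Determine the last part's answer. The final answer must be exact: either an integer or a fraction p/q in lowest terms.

99

Part I: cross terms: (-8*9 - 36*-40)=1368, (36*12 - -31*9)=711, (-31*-40 - -8*12)=1336; twice the area = |3415| = 3415; area = 3415/2; boundary points = 1 + 1 + 1 = 3; strictly interior points = area - boundary/2 + 1 = 1707; answer 1707
Part II: B1 = 1707; c = 2; remainder = value at the root: 9*(2)^3 + 3*(2)^2 + 7*(2)^1 + 1 = (72) + (12) + (14) + (1) = 99; answer 99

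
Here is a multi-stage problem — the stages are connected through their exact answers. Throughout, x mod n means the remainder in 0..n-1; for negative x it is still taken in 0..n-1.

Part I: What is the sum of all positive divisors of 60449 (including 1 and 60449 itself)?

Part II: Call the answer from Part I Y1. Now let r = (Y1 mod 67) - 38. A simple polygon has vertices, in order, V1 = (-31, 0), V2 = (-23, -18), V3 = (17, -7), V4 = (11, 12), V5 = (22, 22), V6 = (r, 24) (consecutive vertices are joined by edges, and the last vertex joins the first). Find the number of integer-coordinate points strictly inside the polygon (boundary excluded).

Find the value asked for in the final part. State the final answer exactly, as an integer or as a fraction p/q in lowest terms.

Part I: 60449 is prime, so its only divisors are 1 and 60449; sigma = 1 + 60449 = 60450; answer 60450
Part II: Y1 = 60450; r = -22; cross terms: (-31*-18 - -23*0)=558, (-23*-7 - 17*-18)=467, (17*12 - 11*-7)=281, (11*22 - 22*12)=-22, (22*24 - -22*22)=1012, (-22*0 - -31*24)=744; twice the area = |3040| = 3040; area = 1520; boundary points = 2 + 1 + 1 + 1 + 2 + 3 = 10; strictly interior points = area - boundary/2 + 1 = 1516; answer 1516

1516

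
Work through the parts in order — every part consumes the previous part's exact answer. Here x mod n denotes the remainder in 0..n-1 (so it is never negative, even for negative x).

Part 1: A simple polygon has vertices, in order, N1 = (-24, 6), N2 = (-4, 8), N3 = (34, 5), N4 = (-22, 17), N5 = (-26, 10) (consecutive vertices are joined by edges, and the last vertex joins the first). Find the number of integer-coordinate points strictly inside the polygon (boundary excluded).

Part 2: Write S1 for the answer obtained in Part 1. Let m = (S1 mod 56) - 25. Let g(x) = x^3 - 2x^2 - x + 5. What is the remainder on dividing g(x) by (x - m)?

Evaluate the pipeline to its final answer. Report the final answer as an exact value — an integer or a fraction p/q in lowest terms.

2343

Part 1: cross terms: (-24*8 - -4*6)=-168, (-4*5 - 34*8)=-292, (34*17 - -22*5)=688, (-22*10 - -26*17)=222, (-26*6 - -24*10)=84; twice the area = |534| = 534; area = 267; boundary points = 2 + 1 + 4 + 1 + 2 = 10; strictly interior points = area - boundary/2 + 1 = 263; answer 263
Part 2: S1 = 263; m = 14; remainder = value at the root: 1*(14)^3 - 2*(14)^2 - 1*(14)^1 + 5 = (2744) + (-392) + (-14) + (5) = 2343; answer 2343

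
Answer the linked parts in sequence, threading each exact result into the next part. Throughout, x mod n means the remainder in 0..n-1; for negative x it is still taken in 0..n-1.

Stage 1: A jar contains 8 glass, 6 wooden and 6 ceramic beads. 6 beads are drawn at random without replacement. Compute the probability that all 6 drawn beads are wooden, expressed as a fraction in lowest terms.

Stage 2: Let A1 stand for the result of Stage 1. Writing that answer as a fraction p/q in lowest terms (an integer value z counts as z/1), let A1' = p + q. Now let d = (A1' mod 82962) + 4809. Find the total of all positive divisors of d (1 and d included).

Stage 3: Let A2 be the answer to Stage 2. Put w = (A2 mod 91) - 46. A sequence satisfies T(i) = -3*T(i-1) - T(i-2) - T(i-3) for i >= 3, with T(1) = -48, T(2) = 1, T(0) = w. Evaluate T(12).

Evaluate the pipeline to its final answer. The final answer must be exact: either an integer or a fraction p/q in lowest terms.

-714592

Stage 1: total draws C(20,6) = 38760; favorable C(6,6) = 1; P = 1/38760; answer 1/38760
Stage 2: A1 = 1/38760; threaded value p + q = 38761; d = 43570; 43570 = 2 * 5 * 4357; sigma = (1 + 2) * (1 + 5) * (1 + 4357) = 3 * 6 * 4358 = 78444; answer 78444
Stage 3: A2 = 78444; w = -44; T(3) = -3*(1) - 1*(-48) - 1*(-44) = 89; iterating: T(3)=89, T(4)=-220, T(5)=570, T(6)=-1579, T(7)=4387, T(8)=-12152, T(9)=33648, T(10)=-93179, T(11)=258041, T(12)=-714592; answer -714592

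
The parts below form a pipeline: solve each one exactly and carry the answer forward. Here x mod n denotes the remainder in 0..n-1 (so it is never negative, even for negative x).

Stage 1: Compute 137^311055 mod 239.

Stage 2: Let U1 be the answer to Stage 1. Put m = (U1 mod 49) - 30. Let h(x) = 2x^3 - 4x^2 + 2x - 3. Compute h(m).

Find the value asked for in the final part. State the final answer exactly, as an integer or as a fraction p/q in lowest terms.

-9251

Stage 1: squarings mod 239: 137^1=137, 137^2=127, 137^4=116, 137^8=72, 137^16=165, 137^32=218, 137^64=202, 137^128=174, 137^256=162, 137^512=193, 137^1024=204, 137^2048=30, 137^4096=183, 137^8192=29, 137^16384=124, 137^32768=80, 137^65536=186, 137^131072=180, 137^262144=135; 137^311055 = 137^1 * 137^2 * 137^4 * 137^8 * 137^256 * 137^512 * 137^1024 * 137^2048 * 137^4096 * 137^8192 * 137^32768 * 137^262144 = 63 (mod 239); answer 63
Stage 2: U1 = 63; m = -16; 2*(-16)^3 - 4*(-16)^2 + 2*(-16)^1 - 3 = (-8192) + (-1024) + (-32) + (-3) = -9251; answer -9251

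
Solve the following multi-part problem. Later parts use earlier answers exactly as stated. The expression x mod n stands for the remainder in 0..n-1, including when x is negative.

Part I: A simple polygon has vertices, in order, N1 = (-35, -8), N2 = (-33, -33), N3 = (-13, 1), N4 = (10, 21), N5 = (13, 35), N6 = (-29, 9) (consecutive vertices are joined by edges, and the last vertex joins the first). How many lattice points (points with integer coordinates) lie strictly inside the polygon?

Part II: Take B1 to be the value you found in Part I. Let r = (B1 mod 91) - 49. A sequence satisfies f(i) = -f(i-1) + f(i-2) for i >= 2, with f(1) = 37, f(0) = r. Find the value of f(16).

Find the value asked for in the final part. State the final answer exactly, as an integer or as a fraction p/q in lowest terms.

Part I: cross terms: (-35*-33 - -33*-8)=891, (-33*1 - -13*-33)=-462, (-13*21 - 10*1)=-283, (10*35 - 13*21)=77, (13*9 - -29*35)=1132, (-29*-8 - -35*9)=547; twice the area = |1902| = 1902; area = 951; boundary points = 1 + 2 + 1 + 1 + 2 + 1 = 8; strictly interior points = area - boundary/2 + 1 = 948; answer 948
Part II: B1 = 948; r = -11; f(2) = -1*(37) + 1*(-11) = -48; iterating: f(2)=-48, f(3)=85, f(4)=-133, f(5)=218, f(6)=-351, f(7)=569, f(8)=-920, f(9)=1489, f(10)=-2409, f(11)=3898, f(12)=-6307, f(13)=10205, f(14)=-16512, f(15)=26717, f(16)=-43229; answer -43229

-43229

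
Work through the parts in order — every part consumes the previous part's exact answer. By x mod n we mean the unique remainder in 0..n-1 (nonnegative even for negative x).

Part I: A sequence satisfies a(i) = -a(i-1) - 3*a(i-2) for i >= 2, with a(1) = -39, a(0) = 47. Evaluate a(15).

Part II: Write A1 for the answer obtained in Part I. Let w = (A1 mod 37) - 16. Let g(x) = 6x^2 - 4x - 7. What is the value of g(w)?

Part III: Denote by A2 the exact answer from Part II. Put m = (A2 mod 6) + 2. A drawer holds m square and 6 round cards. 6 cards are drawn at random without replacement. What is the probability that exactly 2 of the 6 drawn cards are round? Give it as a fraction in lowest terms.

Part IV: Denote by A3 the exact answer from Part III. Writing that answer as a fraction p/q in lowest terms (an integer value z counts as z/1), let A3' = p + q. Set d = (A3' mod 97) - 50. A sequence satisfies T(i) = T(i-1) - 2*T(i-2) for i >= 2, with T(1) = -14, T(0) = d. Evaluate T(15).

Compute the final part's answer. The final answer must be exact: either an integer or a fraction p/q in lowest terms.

7070

Part I: a(2) = -1*(-39) - 3*(47) = -102; iterating: a(2)=-102, a(3)=219, a(4)=87, a(5)=-744, a(6)=483, a(7)=1749, a(8)=-3198, a(9)=-2049, a(10)=11643, a(11)=-5496, a(12)=-29433, a(13)=45921, a(14)=42378, a(15)=-180141; answer -180141
Part II: A1 = -180141; w = -4; 6*(-4)^2 - 4*(-4)^1 - 7 = (96) + (16) + (-7) = 105; answer 105
Part III: A2 = 105; m = 5; total draws C(11,6) = 462; favorable C(6,2)*C(5,4) = 75; P = 25/154; answer 25/154
Part IV: A3 = 25/154; threaded value p + q = 179; d = 32; T(2) = 1*(-14) - 2*(32) = -78; iterating: T(2)=-78, T(3)=-50, T(4)=106, T(5)=206, T(6)=-6, T(7)=-418, T(8)=-406, T(9)=430, T(10)=1242, T(11)=382, T(12)=-2102, T(13)=-2866, T(14)=1338, T(15)=7070; answer 7070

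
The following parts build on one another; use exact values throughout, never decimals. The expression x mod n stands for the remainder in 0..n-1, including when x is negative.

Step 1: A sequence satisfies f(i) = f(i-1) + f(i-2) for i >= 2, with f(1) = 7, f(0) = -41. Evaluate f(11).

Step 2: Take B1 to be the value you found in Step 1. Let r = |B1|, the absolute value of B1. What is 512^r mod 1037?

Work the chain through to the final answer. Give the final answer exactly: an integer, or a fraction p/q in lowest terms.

766

Step 1: f(2) = 1*(7) + 1*(-41) = -34; iterating: f(2)=-34, f(3)=-27, f(4)=-61, f(5)=-88, f(6)=-149, f(7)=-237, f(8)=-386, f(9)=-623, f(10)=-1009, f(11)=-1632; answer -1632
Step 2: B1 = -1632; r = 1632; squarings mod 1037: 512^1=512, 512^2=820, 512^4=424, 512^8=375, 512^16=630, 512^32=766, 512^64=851, 512^128=375, 512^256=630, 512^512=766, 512^1024=851; 512^1632 = 512^32 * 512^64 * 512^512 * 512^1024 = 766 (mod 1037); answer 766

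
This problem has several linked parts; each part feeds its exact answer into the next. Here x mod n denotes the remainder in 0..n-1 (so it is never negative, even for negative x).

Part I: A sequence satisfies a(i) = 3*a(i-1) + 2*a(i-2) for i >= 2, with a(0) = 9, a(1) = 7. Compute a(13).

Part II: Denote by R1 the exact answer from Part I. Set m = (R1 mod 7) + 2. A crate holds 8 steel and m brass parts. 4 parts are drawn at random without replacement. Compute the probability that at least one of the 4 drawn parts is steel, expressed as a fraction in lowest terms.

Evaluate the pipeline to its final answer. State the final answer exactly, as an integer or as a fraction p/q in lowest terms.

142/143

Part I: a(2) = 3*(7) + 2*(9) = 39; iterating: a(2)=39, a(3)=131, a(4)=471, a(5)=1675, a(6)=5967, a(7)=21251, a(8)=75687, a(9)=269563, a(10)=960063, a(11)=3419315, a(12)=12178071, a(13)=43372843; answer 43372843
Part II: R1 = 43372843; m = 5; total draws C(13,4) = 715; complement C(5,4) = 5; favorable 715 - 5 = 710; P = 142/143; answer 142/143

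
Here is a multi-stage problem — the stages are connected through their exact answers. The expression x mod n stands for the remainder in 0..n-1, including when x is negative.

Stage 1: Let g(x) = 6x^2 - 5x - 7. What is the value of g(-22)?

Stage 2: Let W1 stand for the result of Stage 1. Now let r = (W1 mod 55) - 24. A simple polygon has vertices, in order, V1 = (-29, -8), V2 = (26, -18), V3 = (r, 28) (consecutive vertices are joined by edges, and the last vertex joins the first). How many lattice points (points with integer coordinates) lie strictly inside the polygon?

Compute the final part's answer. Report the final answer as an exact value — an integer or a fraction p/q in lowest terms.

1195

Stage 1: 6*(-22)^2 - 5*(-22)^1 - 7 = (2904) + (110) + (-7) = 3007; answer 3007
Stage 2: W1 = 3007; r = 13; cross terms: (-29*-18 - 26*-8)=730, (26*28 - 13*-18)=962, (13*-8 - -29*28)=708; twice the area = |2400| = 2400; area = 1200; boundary points = 5 + 1 + 6 = 12; strictly interior points = area - boundary/2 + 1 = 1195; answer 1195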